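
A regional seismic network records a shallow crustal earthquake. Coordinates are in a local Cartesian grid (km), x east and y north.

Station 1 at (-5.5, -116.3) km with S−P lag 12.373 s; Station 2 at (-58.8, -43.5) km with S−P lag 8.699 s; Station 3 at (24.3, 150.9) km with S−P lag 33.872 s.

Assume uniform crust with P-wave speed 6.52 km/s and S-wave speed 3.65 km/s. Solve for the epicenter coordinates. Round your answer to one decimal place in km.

-106.4 km east, -97.7 km north

Distance from S−P lag: d = Δt · v_P v_S / (v_P − v_S) = Δt · (6.52·3.65)/(6.52−3.65) ≈ 8.2920·Δt.
So d_Station 1 = 102.60, d_Station 2 = 72.13, d_Station 3 = 280.87 km.
Circle about each station: (x + 5.5)² + (y + 116.3)² = 102.60²; (x + 58.8)² + (y + 43.5)² = 72.13²; (x − 24.3)² + (y − 150.9)² = 280.87².
Subtracting pairs of circle equations eliminates x²+y² and gives linear equations (the radical axes):
-106.6 x + 145.6 y = -2882.23
59.6 x + 534.4 y = -58555.84
Solving the 2×2 system: x ≈ -106.4, y ≈ -97.7 km.
Check against Station 1 (with the unrounded x, y): √((x + 5.5)²+(y + 116.3)²) = 102.61 ≈ 102.60 km. ✓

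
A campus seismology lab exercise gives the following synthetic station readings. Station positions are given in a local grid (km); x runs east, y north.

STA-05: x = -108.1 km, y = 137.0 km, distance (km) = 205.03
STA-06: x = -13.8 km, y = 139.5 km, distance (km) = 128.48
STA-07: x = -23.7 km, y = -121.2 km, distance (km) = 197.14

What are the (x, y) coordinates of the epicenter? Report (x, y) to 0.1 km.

(76.8, 48.4)

Circle about each station: (x + 108.1)² + (y − 137.0)² = 205.03²; (x + 13.8)² + (y − 139.5)² = 128.48²; (x + 23.7)² + (y + 121.2)² = 197.14².
Subtracting the STA-05 equation from the STA-06 and STA-07 equations removes the quadratic terms:
188.6 x + 5.0 y = 14726.27
168.8 x − 516.4 y = -12030.36
Solving the 2×2 system: x ≈ 76.8, y ≈ 48.4 km.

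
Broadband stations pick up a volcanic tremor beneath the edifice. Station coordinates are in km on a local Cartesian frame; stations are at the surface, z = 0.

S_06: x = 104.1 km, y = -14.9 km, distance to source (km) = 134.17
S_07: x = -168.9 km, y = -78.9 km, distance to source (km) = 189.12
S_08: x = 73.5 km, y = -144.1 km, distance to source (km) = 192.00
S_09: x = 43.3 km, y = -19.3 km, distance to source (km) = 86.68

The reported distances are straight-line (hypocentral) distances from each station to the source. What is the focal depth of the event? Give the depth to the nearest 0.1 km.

Each station gives a sphere (x−x_i)² + (y−y_i)² + z² = d_i² (stations at z=0).
Subtracting the S_06 sphere from S_07 and S_08: z² cancels, leaving linear equations in x and y:
-546.0 x − 128.0 y = 5928.81
-61.2 x − 258.4 y = -3754.17
Solving: x ≈ -15.103, y ≈ 18.106 km (keep extra digits for the depth step; rounded: -15.1, 18.1).
Then from the S_06 sphere: z² = 134.17² − (x − 104.1)² − (y + 14.9)² with x = -15.103, y = 18.106, so z ≈ 51.989 ≈ 52.0 km.
Check against S_09 (with the unrounded solution): distance 86.68 ≈ 86.68 km. ✓

52.0 km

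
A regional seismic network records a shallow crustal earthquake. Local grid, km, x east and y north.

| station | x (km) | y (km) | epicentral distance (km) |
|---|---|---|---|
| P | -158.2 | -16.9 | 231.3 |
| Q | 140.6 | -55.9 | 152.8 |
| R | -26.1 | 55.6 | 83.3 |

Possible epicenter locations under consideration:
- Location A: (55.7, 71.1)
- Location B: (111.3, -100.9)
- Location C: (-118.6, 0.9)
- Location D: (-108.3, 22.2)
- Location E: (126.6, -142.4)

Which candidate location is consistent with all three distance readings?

Location A

For each candidate, compare |candidate − station| to the reported distance:
Location A: residuals P 0.0, Q 0.0, R 0.0 → max 0.0 km
Location B: residuals P 51.0, Q 99.1, R 125.0 → max 125.0 km
Location C: residuals P 187.9, Q 112.6, R 24.2 → max 187.9 km
Location D: residuals P 167.9, Q 108.1, R 5.4 → max 167.9 km
Location E: residuals P 79.9, Q 65.2, R 166.7 → max 166.7 km
Only Location A has all residuals ≈ 0.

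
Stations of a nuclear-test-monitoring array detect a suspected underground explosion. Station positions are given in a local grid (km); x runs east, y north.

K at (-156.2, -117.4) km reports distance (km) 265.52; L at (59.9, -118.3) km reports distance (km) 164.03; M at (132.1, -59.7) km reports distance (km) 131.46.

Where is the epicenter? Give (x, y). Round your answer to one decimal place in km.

x ≈ 53.4 km, y ≈ 45.6 km

Circle about each station: (x + 156.2)² + (y + 117.4)² = 265.52²; (x − 59.9)² + (y + 118.3)² = 164.03²; (x − 132.1)² + (y + 59.7)² = 131.46².
Subtracting the K equation from the L and M equations removes the quadratic terms:
432.2 x − 1.8 y = 22996.73
576.6 x + 115.4 y = 36052.44
Solving the 2×2 system: x ≈ 53.4, y ≈ 45.6 km.
Check against K (with the unrounded x, y): √((x + 156.2)²+(y + 117.4)²) = 265.52 ≈ 265.52 km. ✓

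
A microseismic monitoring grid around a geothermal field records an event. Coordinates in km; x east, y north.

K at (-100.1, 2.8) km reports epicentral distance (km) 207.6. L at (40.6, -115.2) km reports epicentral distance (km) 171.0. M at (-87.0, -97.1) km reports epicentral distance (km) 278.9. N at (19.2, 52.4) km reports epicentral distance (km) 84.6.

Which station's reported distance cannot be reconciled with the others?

Solve using three stations at a time. Using K, L, N (subtract circle equations pairwise → linear system) gives (x, y) ≈ (103.4, 43.9).
Distances from that point to each station vs reported:
  K: calculated 207.6 vs reported 207.6 → residual 0.0 km
  L: calculated 171.0 vs reported 171.0 → residual 0.0 km
  M: calculated 236.9 vs reported 278.9 → residual 42.0 km
  N: calculated 84.6 vs reported 84.6 → residual 0.0 km
K, L, N are mutually consistent (residuals ≈ 0); M is off by 42.0 km.

M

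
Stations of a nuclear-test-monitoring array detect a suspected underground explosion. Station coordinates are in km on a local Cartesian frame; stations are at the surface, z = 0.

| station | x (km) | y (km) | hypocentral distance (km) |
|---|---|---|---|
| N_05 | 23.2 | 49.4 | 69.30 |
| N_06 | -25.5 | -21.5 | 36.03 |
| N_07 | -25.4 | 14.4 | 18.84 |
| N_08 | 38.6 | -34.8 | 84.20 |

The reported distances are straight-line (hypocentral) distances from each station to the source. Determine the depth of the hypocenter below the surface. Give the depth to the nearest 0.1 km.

17.4 km

Each station gives a sphere (x−x_i)² + (y−y_i)² + z² = d_i² (stations at z=0).
Subtracting the N_05 sphere from N_06 and N_07: z² cancels, leaving linear equations in x and y:
-97.4 x − 141.8 y = 1638.23
-97.2 x − 70.0 y = 2321.46
Solving: x ≈ -30.798, y ≈ 9.602 km (keep extra digits for the depth step; rounded: -30.8, 9.6).
Then from the N_05 sphere: z² = 69.30² − (x − 23.2)² − (y − 49.4)² with x = -30.798, y = 9.602, so z ≈ 17.402 ≈ 17.4 km.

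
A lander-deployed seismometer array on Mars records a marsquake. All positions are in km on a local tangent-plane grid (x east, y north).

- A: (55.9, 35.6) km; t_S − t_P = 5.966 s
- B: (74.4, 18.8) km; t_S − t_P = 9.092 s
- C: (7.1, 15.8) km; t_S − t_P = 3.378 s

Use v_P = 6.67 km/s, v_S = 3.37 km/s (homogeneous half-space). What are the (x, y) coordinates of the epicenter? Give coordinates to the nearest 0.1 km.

x ≈ 15.3 km, y ≈ 37.3 km

Distance from S−P lag: d = Δt · v_P v_S / (v_P − v_S) = Δt · (6.67·3.37)/(6.67−3.37) ≈ 6.8115·Δt.
So d_A = 40.64, d_B = 61.93, d_C = 23.01 km.
Circle about each station: (x − 55.9)² + (y − 35.6)² = 40.64²; (x − 74.4)² + (y − 18.8)² = 61.93²; (x − 7.1)² + (y − 15.8)² = 23.01².
Subtracting the A equation from the B and C equations removes the quadratic terms:
37.0 x − 33.6 y = -687.09
-97.6 x − 39.6 y = -2969.97
Solving the 2×2 system: x ≈ 15.3, y ≈ 37.3 km.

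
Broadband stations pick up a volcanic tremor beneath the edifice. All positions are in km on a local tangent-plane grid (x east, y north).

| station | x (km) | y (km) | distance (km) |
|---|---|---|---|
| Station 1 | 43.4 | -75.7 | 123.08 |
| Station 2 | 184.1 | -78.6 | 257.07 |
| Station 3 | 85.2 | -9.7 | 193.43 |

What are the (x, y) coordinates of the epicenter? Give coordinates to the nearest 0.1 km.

(-68.3, -127.4)

Circle about each station: (x − 43.4)² + (y + 75.7)² = 123.08²; (x − 184.1)² + (y + 78.6)² = 257.07²; (x − 85.2)² + (y + 9.7)² = 193.43².
Subtracting pairs of circle equations eliminates x²+y² and gives linear equations (the radical axes):
281.4 x − 5.8 y = -18479.58
83.6 x + 132.0 y = -22527.40
Solving the 2×2 system: x ≈ -68.3, y ≈ -127.4 km.
Check against Station 1 (with the unrounded x, y): √((x − 43.4)²+(y + 75.7)²) = 123.08 ≈ 123.08 km. ✓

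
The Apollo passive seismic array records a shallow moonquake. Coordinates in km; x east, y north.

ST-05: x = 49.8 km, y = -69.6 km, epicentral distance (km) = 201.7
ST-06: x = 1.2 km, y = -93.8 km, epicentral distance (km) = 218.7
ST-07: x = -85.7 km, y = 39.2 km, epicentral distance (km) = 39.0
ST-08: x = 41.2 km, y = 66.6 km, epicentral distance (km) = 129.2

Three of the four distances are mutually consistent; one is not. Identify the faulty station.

ST-06

Solve using three stations at a time. Using ST-05, ST-07, ST-08 (subtract circle equations pairwise → linear system) gives (x, y) ≈ (-87.5, 78.2).
Distances from that point to each station vs reported:
  ST-05: calculated 201.7 vs reported 201.7 → residual 0.0 km
  ST-06: calculated 193.5 vs reported 218.7 → residual 25.2 km
  ST-07: calculated 39.0 vs reported 39.0 → residual 0.0 km
  ST-08: calculated 129.2 vs reported 129.2 → residual 0.0 km
ST-05, ST-07, ST-08 are mutually consistent (residuals ≈ 0); ST-06 is off by 25.2 km.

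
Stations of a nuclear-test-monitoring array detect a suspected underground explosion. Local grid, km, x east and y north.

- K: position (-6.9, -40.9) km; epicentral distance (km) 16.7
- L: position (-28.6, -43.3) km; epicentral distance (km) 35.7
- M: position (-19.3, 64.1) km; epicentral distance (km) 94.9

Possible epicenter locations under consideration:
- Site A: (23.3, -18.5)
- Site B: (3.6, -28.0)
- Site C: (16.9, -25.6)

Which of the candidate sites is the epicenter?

For each candidate, compare |candidate − station| to the reported distance:
Site A: residuals K 20.9, L 21.8, M 2.0 → max 21.8 km
Site B: residuals K 0.1, L 0.0, M 0.0 → max 0.1 km
Site C: residuals K 11.6, L 13.1, M 1.8 → max 13.1 km
Only Site B has all residuals ≈ 0.

Site B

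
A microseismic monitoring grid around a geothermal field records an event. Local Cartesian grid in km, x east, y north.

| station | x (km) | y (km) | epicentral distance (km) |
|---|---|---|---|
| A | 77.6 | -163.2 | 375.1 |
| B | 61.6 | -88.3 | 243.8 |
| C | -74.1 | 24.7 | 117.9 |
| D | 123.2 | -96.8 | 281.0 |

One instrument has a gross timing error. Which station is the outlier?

A

Solve using three stations at a time. Using B, C, D (subtract circle equations pairwise → linear system) gives (x, y) ≈ (-34.6, 135.7).
Distances from that point to each station vs reported:
  A: calculated 319.2 vs reported 375.1 → residual 55.9 km
  B: calculated 243.8 vs reported 243.8 → residual 0.0 km
  C: calculated 117.8 vs reported 117.9 → residual 0.1 km
  D: calculated 281.0 vs reported 281.0 → residual 0.0 km
B, C, D are mutually consistent (residuals ≈ 0); A is off by 55.9 km.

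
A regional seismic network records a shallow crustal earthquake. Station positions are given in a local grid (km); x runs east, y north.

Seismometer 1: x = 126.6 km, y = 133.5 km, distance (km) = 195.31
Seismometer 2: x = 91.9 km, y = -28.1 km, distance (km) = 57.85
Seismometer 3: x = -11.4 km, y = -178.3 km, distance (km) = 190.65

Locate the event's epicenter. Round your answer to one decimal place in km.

Circle about each station: (x − 126.6)² + (y − 133.5)² = 195.31²; (x − 91.9)² + (y + 28.1)² = 57.85²; (x + 11.4)² + (y + 178.3)² = 190.65².
Subtracting pairs of circle equations eliminates x²+y² and gives linear equations (the radical axes):
-69.4 x − 323.2 y = 10184.78
-276.0 x − 623.6 y = -130.39
Solving the 2×2 system: x ≈ 139.2, y ≈ -61.4 km.

x ≈ 139.2 km, y ≈ -61.4 km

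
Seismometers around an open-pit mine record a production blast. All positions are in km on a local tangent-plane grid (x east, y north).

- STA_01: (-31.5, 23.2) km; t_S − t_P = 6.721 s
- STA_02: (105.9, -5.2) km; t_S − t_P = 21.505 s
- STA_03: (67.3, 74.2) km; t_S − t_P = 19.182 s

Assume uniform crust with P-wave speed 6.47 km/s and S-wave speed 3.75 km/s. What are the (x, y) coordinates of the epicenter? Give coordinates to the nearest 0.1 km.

Distance from S−P lag: d = Δt · v_P v_S / (v_P − v_S) = Δt · (6.47·3.75)/(6.47−3.75) ≈ 8.9200·Δt.
So d_STA_01 = 59.95, d_STA_02 = 191.83, d_STA_03 = 171.10 km.
Circle about each station: (x + 31.5)² + (y − 23.2)² = 59.95²; (x − 105.9)² + (y + 5.2)² = 191.83²; (x − 67.3)² + (y − 74.2)² = 171.10².
Subtracting pairs of circle equations eliminates x²+y² and gives linear equations (the radical axes):
274.8 x − 56.8 y = -23493.39
197.6 x + 102.0 y = -17176.77
Solving the 2×2 system: x ≈ -85.9, y ≈ -2.0 km.
Check against STA_01 (with the unrounded x, y): √((x + 31.5)²+(y − 23.2)²) = 59.95 ≈ 59.95 km. ✓

-85.9 km east, -2.0 km north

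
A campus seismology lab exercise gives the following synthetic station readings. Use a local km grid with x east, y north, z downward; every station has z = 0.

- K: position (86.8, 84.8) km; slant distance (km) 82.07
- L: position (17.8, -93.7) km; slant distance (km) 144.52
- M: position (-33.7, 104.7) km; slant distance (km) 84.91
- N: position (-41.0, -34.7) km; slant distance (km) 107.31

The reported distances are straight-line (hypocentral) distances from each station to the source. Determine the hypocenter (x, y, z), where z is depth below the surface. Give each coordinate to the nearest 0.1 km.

(20.7, 47.4, 31.1)

Each station gives a sphere (x−x_i)² + (y−y_i)² + z² = d_i² (stations at z=0).
Subtracting the K sphere from L and M: z² cancels, leaving linear equations in x and y:
-138.0 x − 357.0 y = -19779.30
-241.0 x + 39.8 y = -3101.72
Solving: x ≈ 20.699, y ≈ 47.403 km (keep extra digits for the depth step; rounded: 20.7, 47.4).
Then from the K sphere: z² = 82.07² − (x − 86.8)² − (y − 84.8)² with x = 20.699, y = 47.403, so z ≈ 31.106 ≈ 31.1 km.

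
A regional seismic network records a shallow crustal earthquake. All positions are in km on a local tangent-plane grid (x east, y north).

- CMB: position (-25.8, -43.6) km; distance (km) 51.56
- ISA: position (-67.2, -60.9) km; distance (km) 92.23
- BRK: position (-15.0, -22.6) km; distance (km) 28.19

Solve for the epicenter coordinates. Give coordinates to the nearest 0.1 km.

Circle about each station: (x + 25.8)² + (y + 43.6)² = 51.56²; (x + 67.2)² + (y + 60.9)² = 92.23²; (x + 15.0)² + (y + 22.6)² = 28.19².
Subtracting pairs of circle equations eliminates x²+y² and gives linear equations (the radical axes):
-82.8 x − 34.6 y = -189.89
21.6 x + 42.0 y = 32.92
Solving the 2×2 system: x ≈ 2.5, y ≈ -0.5 km.

2.5 km east, -0.5 km north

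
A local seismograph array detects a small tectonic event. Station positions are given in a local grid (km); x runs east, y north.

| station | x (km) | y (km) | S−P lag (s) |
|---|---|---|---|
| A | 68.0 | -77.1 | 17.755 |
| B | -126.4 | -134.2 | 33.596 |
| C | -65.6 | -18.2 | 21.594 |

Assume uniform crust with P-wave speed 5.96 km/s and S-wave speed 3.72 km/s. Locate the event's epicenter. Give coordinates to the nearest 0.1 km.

117.9 km east, 91.4 km north

Distance from S−P lag: d = Δt · v_P v_S / (v_P − v_S) = Δt · (5.96·3.72)/(5.96−3.72) ≈ 9.8979·Δt.
So d_A = 175.74, d_B = 332.53, d_C = 213.73 km.
Circle about each station: (x − 68.0)² + (y + 77.1)² = 175.74²; (x + 126.4)² + (y + 134.2)² = 332.53²; (x + 65.6)² + (y + 18.2)² = 213.73².
Subtracting the A equation from the B and C equations removes the quadratic terms:
-388.8 x − 114.2 y = -56273.46
-267.2 x + 117.8 y = -20729.78
Solving the 2×2 system: x ≈ 117.9, y ≈ 91.4 km.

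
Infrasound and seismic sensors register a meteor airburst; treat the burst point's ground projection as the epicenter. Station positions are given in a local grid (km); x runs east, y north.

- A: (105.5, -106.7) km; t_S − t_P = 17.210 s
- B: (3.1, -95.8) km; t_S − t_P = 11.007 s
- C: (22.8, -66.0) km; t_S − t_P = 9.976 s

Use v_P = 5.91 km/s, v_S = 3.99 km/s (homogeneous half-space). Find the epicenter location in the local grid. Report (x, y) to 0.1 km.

Distance from S−P lag: d = Δt · v_P v_S / (v_P − v_S) = Δt · (5.91·3.99)/(5.91−3.99) ≈ 12.2817·Δt.
So d_A = 211.37, d_B = 135.18, d_C = 122.52 km.
Circle about each station: (x − 105.5)² + (y + 106.7)² = 211.37²; (x − 3.1)² + (y + 95.8)² = 135.18²; (x − 22.8)² + (y + 66.0)² = 122.52².
Subtracting the A equation from the B and C equations removes the quadratic terms:
-204.8 x + 21.8 y = 13075.75
-165.4 x + 81.4 y = 12026.83
Solving the 2×2 system: x ≈ -61.4, y ≈ 23.0 km.
Check against A (with the unrounded x, y): √((x − 105.5)²+(y + 106.7)²) = 211.36 ≈ 211.37 km. ✓

(-61.4, 23.0)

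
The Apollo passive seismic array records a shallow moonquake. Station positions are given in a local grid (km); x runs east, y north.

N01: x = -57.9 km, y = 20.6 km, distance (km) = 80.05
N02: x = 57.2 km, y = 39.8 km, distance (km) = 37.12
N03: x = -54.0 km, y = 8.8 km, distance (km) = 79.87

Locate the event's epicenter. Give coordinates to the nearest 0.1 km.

x ≈ 20.1 km, y ≈ 38.6 km

Circle about each station: (x + 57.9)² + (y − 20.6)² = 80.05²; (x − 57.2)² + (y − 39.8)² = 37.12²; (x + 54.0)² + (y − 8.8)² = 79.87².
Subtracting the N01 equation from the N02 and N03 equations removes the quadratic terms:
230.2 x + 38.4 y = 6109.22
7.8 x − 23.6 y = -754.54
Solving the 2×2 system: x ≈ 20.1, y ≈ 38.6 km.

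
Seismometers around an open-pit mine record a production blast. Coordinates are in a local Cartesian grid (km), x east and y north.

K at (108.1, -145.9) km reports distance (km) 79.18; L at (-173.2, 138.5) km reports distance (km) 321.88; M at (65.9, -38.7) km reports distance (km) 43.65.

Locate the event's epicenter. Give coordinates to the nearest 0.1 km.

(61.2, -82.1)

Circle about each station: (x − 108.1)² + (y + 145.9)² = 79.18²; (x + 173.2)² + (y − 138.5)² = 321.88²; (x − 65.9)² + (y + 38.7)² = 43.65².
Subtracting the K equation from the L and M equations removes the quadratic terms:
-562.6 x + 568.8 y = -81129.19
-84.4 x + 214.4 y = -22767.77
Solving the 2×2 system: x ≈ 61.2, y ≈ -82.1 km.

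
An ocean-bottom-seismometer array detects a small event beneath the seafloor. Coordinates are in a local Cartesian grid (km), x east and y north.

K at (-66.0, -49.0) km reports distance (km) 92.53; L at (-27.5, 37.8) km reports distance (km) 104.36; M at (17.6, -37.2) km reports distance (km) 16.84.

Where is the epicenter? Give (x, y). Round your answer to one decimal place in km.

Circle about each station: (x + 66.0)² + (y + 49.0)² = 92.53²; (x + 27.5)² + (y − 37.8)² = 104.36²; (x − 17.6)² + (y + 37.2)² = 16.84².
Subtracting pairs of circle equations eliminates x²+y² and gives linear equations (the radical axes):
77.0 x + 173.6 y = -6901.12
167.2 x + 23.6 y = 3214.82
Solving the 2×2 system: x ≈ 26.5, y ≈ -51.5 km.

(26.5, -51.5)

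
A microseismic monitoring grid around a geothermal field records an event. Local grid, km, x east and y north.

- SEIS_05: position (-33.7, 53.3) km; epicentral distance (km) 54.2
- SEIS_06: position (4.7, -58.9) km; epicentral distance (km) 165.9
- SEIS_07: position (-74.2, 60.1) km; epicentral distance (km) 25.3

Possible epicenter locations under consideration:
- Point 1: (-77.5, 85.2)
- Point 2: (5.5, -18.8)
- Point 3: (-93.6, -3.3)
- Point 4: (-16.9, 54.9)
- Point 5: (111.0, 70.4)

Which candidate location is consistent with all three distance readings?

Point 1

For each candidate, compare |candidate − station| to the reported distance:
Point 1: residuals SEIS_05 0.0, SEIS_06 0.0, SEIS_07 0.0 → max 0.0 km
Point 2: residuals SEIS_05 27.9, SEIS_06 125.8, SEIS_07 86.8 → max 125.8 km
Point 3: residuals SEIS_05 28.2, SEIS_06 53.0, SEIS_07 41.0 → max 53.0 km
Point 4: residuals SEIS_05 37.3, SEIS_06 50.1, SEIS_07 32.2 → max 50.1 km
Point 5: residuals SEIS_05 91.5, SEIS_06 1.5, SEIS_07 160.2 → max 160.2 km
Only Point 1 has all residuals ≈ 0.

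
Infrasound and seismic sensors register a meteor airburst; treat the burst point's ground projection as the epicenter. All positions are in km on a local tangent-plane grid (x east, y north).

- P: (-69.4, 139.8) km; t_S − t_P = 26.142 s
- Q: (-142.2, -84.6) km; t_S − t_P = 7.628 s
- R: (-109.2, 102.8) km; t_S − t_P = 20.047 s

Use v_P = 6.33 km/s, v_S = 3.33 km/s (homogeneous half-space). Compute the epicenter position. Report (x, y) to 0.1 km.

x ≈ -115.9 km, y ≈ -37.9 km

Distance from S−P lag: d = Δt · v_P v_S / (v_P − v_S) = Δt · (6.33·3.33)/(6.33−3.33) ≈ 7.0263·Δt.
So d_P = 183.68, d_Q = 53.60, d_R = 140.86 km.
Circle about each station: (x + 69.4)² + (y − 139.8)² = 183.68²; (x + 142.2)² + (y + 84.6)² = 53.60²; (x + 109.2)² + (y − 102.8)² = 140.86².
Subtracting the P equation from the Q and R equations removes the quadratic terms:
-145.6 x − 448.8 y = 33882.98
-79.6 x − 74.0 y = 12028.88
Solving the 2×2 system: x ≈ -115.9, y ≈ -37.9 km.
Check against P (with the unrounded x, y): √((x + 69.4)²+(y − 139.8)²) = 183.68 ≈ 183.68 km. ✓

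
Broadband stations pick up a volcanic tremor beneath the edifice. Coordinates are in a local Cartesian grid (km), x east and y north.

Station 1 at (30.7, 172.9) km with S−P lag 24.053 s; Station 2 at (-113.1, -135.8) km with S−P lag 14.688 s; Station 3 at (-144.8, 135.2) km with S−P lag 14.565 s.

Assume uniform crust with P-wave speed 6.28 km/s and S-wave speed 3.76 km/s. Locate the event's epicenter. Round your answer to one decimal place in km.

Distance from S−P lag: d = Δt · v_P v_S / (v_P − v_S) = Δt · (6.28·3.76)/(6.28−3.76) ≈ 9.3702·Δt.
So d_Station 1 = 225.38, d_Station 2 = 137.63, d_Station 3 = 136.48 km.
Circle about each station: (x − 30.7)² + (y − 172.9)² = 225.38²; (x + 113.1)² + (y + 135.8)² = 137.63²; (x + 144.8)² + (y − 135.2)² = 136.48².
Subtracting pairs of circle equations eliminates x²+y² and gives linear equations (the radical axes):
-287.6 x − 617.4 y = 32250.48
-351.0 x − 75.4 y = 40578.53
Solving the 2×2 system: x ≈ -116.0, y ≈ 1.8 km.
Check against Station 1 (with the unrounded x, y): √((x − 30.7)²+(y − 172.9)²) = 225.38 ≈ 225.38 km. ✓

-116.0 km east, 1.8 km north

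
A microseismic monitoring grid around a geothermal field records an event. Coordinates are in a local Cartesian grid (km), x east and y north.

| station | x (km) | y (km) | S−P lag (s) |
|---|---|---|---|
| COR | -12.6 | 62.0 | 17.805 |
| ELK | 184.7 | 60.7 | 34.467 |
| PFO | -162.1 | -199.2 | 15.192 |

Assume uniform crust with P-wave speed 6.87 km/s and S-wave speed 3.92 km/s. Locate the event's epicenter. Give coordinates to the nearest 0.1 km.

x ≈ -98.8 km, y ≈ -75.8 km

Distance from S−P lag: d = Δt · v_P v_S / (v_P − v_S) = Δt · (6.87·3.92)/(6.87−3.92) ≈ 9.1289·Δt.
So d_COR = 162.54, d_ELK = 314.65, d_PFO = 138.69 km.
Circle about each station: (x + 12.6)² + (y − 62.0)² = 162.54²; (x − 184.7)² + (y − 60.7)² = 314.65²; (x + 162.1)² + (y + 199.2)² = 138.69².
Subtracting pairs of circle equations eliminates x²+y² and gives linear equations (the radical axes):
394.6 x − 2.6 y = -38789.55
-299.0 x − 522.4 y = 69138.63
Solving the 2×2 system: x ≈ -98.8, y ≈ -75.8 km.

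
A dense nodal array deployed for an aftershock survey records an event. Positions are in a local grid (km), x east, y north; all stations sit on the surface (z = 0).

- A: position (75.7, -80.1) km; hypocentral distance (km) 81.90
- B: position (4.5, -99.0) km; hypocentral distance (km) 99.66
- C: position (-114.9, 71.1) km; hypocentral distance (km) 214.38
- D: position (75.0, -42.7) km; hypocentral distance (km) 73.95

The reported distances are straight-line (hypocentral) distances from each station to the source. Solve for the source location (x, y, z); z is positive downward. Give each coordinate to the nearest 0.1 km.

Each station gives a sphere (x−x_i)² + (y−y_i)² + z² = d_i² (stations at z=0).
Subtracting the A sphere from B and C: z² cancels, leaving linear equations in x and y:
-142.4 x − 37.8 y = -5549.76
-381.2 x + 302.4 y = -33140.45
Solving: x ≈ 50.999, y ≈ -45.303 km (keep extra digits for the depth step; rounded: 51.0, -45.3).
Then from the A sphere: z² = 81.90² − (x − 75.7)² − (y + 80.1)² with x = 50.999, y = -45.303, so z ≈ 69.905 ≈ 69.9 km.
Check against D (with the unrounded solution): distance 73.96 ≈ 73.95 km. ✓

(51.0, -45.3, 69.9)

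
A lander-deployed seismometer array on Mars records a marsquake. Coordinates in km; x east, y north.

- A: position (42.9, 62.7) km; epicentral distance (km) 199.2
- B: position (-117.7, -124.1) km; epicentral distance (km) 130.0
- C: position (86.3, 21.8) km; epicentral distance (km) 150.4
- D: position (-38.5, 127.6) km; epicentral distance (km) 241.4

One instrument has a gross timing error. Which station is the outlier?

A

Solve using three stations at a time. Using B, C, D (subtract circle equations pairwise → linear system) gives (x, y) ≈ (11.4, -108.6).
Distances from that point to each station vs reported:
  A: calculated 174.2 vs reported 199.2 → residual 25.0 km
  B: calculated 130.0 vs reported 130.0 → residual 0.0 km
  C: calculated 150.4 vs reported 150.4 → residual 0.0 km
  D: calculated 241.4 vs reported 241.4 → residual 0.0 km
B, C, D are mutually consistent (residuals ≈ 0); A is off by 25.0 km.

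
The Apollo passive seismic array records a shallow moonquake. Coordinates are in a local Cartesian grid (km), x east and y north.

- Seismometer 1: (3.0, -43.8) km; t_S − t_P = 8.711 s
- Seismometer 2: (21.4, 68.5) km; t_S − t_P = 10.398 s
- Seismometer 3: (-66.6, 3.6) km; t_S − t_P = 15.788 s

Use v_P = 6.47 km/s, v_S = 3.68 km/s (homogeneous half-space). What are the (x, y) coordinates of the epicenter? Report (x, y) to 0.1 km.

Distance from S−P lag: d = Δt · v_P v_S / (v_P − v_S) = Δt · (6.47·3.68)/(6.47−3.68) ≈ 8.5339·Δt.
So d_Seismometer 1 = 74.34, d_Seismometer 2 = 88.74, d_Seismometer 3 = 134.73 km.
Circle about each station: (x − 3.0)² + (y + 43.8)² = 74.34²; (x − 21.4)² + (y − 68.5)² = 88.74²; (x + 66.6)² + (y − 3.6)² = 134.73².
Subtracting pairs of circle equations eliminates x²+y² and gives linear equations (the radical axes):
36.8 x + 224.6 y = 874.42
-139.2 x + 94.8 y = -10104.66
Solving the 2×2 system: x ≈ 67.7, y ≈ -7.2 km.

67.7 km east, -7.2 km north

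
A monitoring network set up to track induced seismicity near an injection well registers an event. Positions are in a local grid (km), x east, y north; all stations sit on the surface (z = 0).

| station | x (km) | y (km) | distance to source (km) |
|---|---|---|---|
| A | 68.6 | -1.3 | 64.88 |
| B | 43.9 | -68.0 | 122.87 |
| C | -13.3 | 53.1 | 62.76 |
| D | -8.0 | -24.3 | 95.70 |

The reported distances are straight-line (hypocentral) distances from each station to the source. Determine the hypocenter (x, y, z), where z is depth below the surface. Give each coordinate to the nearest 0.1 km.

Each station gives a sphere (x−x_i)² + (y−y_i)² + z² = d_i² (stations at z=0).
Subtracting the A sphere from B and C: z² cancels, leaving linear equations in x and y:
-49.4 x − 133.4 y = -9044.06
-163.8 x + 108.8 y = -1440.55
Solving: x ≈ 43.201, y ≈ 51.799 km (keep extra digits for the depth step; rounded: 43.2, 51.8).
Then from the A sphere: z² = 64.88² − (x − 68.6)² − (y + 1.3)² with x = 43.201, y = 51.799, so z ≈ 27.291 ≈ 27.3 km.
Check against D (with the unrounded solution): distance 95.69 ≈ 95.70 km. ✓

(43.2, 51.8, 27.3)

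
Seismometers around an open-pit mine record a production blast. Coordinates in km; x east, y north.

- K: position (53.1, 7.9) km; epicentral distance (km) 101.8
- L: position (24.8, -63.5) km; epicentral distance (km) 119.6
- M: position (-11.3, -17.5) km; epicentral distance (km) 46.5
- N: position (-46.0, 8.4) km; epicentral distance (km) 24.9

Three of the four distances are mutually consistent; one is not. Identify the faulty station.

Solve using three stations at a time. Using K, L, N (subtract circle equations pairwise → linear system) gives (x, y) ≈ (-45.5, 33.3).
Distances from that point to each station vs reported:
  K: calculated 101.8 vs reported 101.8 → residual 0.0 km
  L: calculated 119.6 vs reported 119.6 → residual 0.0 km
  M: calculated 61.2 vs reported 46.5 → residual 14.7 km
  N: calculated 24.9 vs reported 24.9 → residual 0.0 km
K, L, N are mutually consistent (residuals ≈ 0); M is off by 14.7 km.

M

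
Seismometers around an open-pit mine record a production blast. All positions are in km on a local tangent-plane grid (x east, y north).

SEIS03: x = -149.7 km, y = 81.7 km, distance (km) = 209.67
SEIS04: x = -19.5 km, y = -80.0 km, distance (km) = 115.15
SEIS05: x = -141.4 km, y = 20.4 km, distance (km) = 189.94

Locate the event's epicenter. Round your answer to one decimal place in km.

(48.4, 13.0)

Circle about each station: (x + 149.7)² + (y − 81.7)² = 209.67²; (x + 19.5)² + (y + 80.0)² = 115.15²; (x + 141.4)² + (y − 20.4)² = 189.94².
Subtracting pairs of circle equations eliminates x²+y² and gives linear equations (the radical axes):
260.4 x − 323.4 y = 8397.26
16.6 x − 122.6 y = -790.55
Solving the 2×2 system: x ≈ 48.4, y ≈ 13.0 km.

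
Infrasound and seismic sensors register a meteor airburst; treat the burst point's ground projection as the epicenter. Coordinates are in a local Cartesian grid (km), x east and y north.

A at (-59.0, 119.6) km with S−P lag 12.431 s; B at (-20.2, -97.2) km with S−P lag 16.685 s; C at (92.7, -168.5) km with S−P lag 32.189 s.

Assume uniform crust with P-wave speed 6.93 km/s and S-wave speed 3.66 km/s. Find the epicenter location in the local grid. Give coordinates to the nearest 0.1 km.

Distance from S−P lag: d = Δt · v_P v_S / (v_P − v_S) = Δt · (6.93·3.66)/(6.93−3.66) ≈ 7.7565·Δt.
So d_A = 96.42, d_B = 129.42, d_C = 249.67 km.
Circle about each station: (x + 59.0)² + (y − 119.6)² = 96.42²; (x + 20.2)² + (y + 97.2)² = 129.42²; (x − 92.7)² + (y + 168.5)² = 249.67².
Subtracting the A equation from the B and C equations removes the quadratic terms:
77.6 x − 433.6 y = -15382.00
303.4 x − 576.2 y = -33837.91
Solving the 2×2 system: x ≈ -66.9, y ≈ 23.5 km.
Check against A (with the unrounded x, y): √((x + 59.0)²+(y − 119.6)²) = 96.42 ≈ 96.42 km. ✓

(-66.9, 23.5)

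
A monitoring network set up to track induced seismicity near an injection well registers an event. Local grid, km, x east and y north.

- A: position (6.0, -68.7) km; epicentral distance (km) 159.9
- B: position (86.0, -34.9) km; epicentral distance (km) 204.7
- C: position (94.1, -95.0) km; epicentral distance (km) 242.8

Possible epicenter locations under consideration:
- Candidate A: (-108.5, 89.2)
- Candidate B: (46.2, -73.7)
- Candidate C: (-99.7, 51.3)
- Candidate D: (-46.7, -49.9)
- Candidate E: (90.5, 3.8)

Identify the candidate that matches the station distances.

Candidate C

For each candidate, compare |candidate − station| to the reported distance:
Candidate A: residuals A 35.1, B 26.0, C 31.0 → max 35.1 km
Candidate B: residuals A 119.4, B 149.1, C 190.4 → max 190.4 km
Candidate C: residuals A 0.0, B 0.0, C 0.0 → max 0.0 km
Candidate D: residuals A 103.9, B 71.2, C 95.0 → max 103.9 km
Candidate E: residuals A 48.6, B 165.7, C 143.9 → max 165.7 km
Only Candidate C has all residuals ≈ 0.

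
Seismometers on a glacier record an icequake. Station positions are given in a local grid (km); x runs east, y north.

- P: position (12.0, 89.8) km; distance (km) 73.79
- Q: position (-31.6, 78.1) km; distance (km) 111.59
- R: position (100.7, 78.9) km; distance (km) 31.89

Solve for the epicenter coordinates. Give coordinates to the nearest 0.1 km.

Circle about each station: (x − 12.0)² + (y − 89.8)² = 73.79²; (x + 31.6)² + (y − 78.1)² = 111.59²; (x − 100.7)² + (y − 78.9)² = 31.89².
Subtracting pairs of circle equations eliminates x²+y² and gives linear equations (the radical axes):
-87.2 x − 23.4 y = -8117.23
177.4 x − 21.8 y = 12585.65
Solving the 2×2 system: x ≈ 77.9, y ≈ 56.6 km.

x ≈ 77.9 km, y ≈ 56.6 km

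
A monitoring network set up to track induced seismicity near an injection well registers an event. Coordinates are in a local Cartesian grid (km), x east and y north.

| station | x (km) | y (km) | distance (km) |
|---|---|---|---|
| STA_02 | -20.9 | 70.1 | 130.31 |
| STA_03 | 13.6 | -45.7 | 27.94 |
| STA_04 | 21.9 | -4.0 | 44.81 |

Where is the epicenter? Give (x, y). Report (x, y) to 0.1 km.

(41.5, -44.3)

Circle about each station: (x + 20.9)² + (y − 70.1)² = 130.31²; (x − 13.6)² + (y + 45.7)² = 27.94²; (x − 21.9)² + (y + 4.0)² = 44.81².
Subtracting the STA_02 equation from the STA_03 and STA_04 equations removes the quadratic terms:
69.0 x − 231.6 y = 13122.68
85.6 x − 148.2 y = 10117.55
Solving the 2×2 system: x ≈ 41.5, y ≈ -44.3 km.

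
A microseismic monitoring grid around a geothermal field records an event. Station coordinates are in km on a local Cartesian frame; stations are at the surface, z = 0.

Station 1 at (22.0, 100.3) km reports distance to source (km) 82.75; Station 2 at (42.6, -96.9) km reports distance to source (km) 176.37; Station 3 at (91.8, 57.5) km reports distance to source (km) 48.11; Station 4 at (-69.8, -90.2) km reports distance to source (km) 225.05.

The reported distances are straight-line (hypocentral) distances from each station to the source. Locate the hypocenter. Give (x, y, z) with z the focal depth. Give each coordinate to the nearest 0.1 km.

(83.0, 68.5, 46.0)

Each station gives a sphere (x−x_i)² + (y−y_i)² + z² = d_i² (stations at z=0).
Subtracting the Station 1 sphere from Station 2 and Station 3: z² cancels, leaving linear equations in x and y:
41.2 x − 394.4 y = -23598.53
139.6 x − 85.6 y = 5722.39
Solving: x ≈ 82.997, y ≈ 68.504 km (keep extra digits for the depth step; rounded: 83.0, 68.5).
Then from the Station 1 sphere: z² = 82.75² − (x − 22.0)² − (y − 100.3)² with x = 82.997, y = 68.504, so z ≈ 45.999 ≈ 46.0 km.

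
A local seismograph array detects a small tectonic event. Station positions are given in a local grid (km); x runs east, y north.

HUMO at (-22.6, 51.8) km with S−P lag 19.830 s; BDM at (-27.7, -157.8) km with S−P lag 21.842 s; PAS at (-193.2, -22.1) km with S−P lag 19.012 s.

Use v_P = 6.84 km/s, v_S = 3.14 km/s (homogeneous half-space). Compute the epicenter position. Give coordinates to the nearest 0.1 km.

-85.2 km east, -44.8 km north

Distance from S−P lag: d = Δt · v_P v_S / (v_P − v_S) = Δt · (6.84·3.14)/(6.84−3.14) ≈ 5.8048·Δt.
So d_HUMO = 115.11, d_BDM = 126.79, d_PAS = 110.36 km.
Circle about each station: (x + 22.6)² + (y − 51.8)² = 115.11²; (x + 27.7)² + (y + 157.8)² = 126.79²; (x + 193.2)² + (y + 22.1)² = 110.36².
Subtracting the HUMO equation from the BDM and PAS equations removes the quadratic terms:
-10.2 x − 419.2 y = 19648.74
-341.2 x − 147.8 y = 35691.63
Solving the 2×2 system: x ≈ -85.2, y ≈ -44.8 km.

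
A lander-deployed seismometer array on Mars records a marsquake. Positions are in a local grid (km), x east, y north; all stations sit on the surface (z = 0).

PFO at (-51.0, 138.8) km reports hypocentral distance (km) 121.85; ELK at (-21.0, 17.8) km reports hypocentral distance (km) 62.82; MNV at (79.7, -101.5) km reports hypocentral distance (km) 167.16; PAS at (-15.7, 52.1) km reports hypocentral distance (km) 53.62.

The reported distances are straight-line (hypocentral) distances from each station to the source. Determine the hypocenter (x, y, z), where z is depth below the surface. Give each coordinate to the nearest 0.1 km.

x ≈ 13.8 km, y ≈ 45.6 km, depth ≈ 44.3 km

Each station gives a sphere (x−x_i)² + (y−y_i)² + z² = d_i² (stations at z=0).
Subtracting the PFO sphere from ELK and MNV: z² cancels, leaving linear equations in x and y:
60.0 x − 242.0 y = -10207.53
261.4 x − 480.6 y = -18307.14
Solving: x ≈ 13.811, y ≈ 45.604 km (keep extra digits for the depth step; rounded: 13.8, 45.6).
Then from the PFO sphere: z² = 121.85² − (x + 51.0)² − (y − 138.8)² with x = 13.811, y = 45.604, so z ≈ 44.288 ≈ 44.3 km.
Check against PAS (with the unrounded solution): distance 53.62 ≈ 53.62 km. ✓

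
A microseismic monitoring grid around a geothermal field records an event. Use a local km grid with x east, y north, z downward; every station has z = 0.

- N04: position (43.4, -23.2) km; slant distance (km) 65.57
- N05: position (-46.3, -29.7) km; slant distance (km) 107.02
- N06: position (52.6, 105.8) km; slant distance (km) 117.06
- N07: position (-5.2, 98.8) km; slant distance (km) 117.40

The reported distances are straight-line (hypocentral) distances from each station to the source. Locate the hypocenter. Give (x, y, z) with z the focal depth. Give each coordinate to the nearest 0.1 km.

Each station gives a sphere (x−x_i)² + (y−y_i)² + z² = d_i² (stations at z=0).
Subtracting the N04 sphere from N05 and N06: z² cancels, leaving linear equations in x and y:
-179.4 x − 13.0 y = -6549.88
18.4 x + 258.0 y = 2134.98
Solving: x ≈ 36.097, y ≈ 5.701 km (keep extra digits for the depth step; rounded: 36.1, 5.7).
Then from the N04 sphere: z² = 65.57² − (x − 43.4)² − (y + 23.2)² with x = 36.097, y = 5.701, so z ≈ 58.402 ≈ 58.4 km.
Check against N07 (with the unrounded solution): distance 117.40 ≈ 117.40 km. ✓

x ≈ 36.1 km, y ≈ 5.7 km, depth ≈ 58.4 km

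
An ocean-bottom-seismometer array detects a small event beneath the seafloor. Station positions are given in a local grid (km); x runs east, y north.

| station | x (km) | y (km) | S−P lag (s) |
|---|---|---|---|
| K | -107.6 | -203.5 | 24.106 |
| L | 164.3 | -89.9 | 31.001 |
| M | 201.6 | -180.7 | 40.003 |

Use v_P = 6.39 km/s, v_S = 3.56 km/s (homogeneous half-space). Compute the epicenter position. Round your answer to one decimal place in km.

Distance from S−P lag: d = Δt · v_P v_S / (v_P − v_S) = Δt · (6.39·3.56)/(6.39−3.56) ≈ 8.0383·Δt.
So d_K = 193.77, d_L = 249.20, d_M = 321.56 km.
Circle about each station: (x + 107.6)² + (y + 203.5)² = 193.77²; (x − 164.3)² + (y + 89.9)² = 249.20²; (x − 201.6)² + (y + 180.7)² = 321.56².
Subtracting the K equation from the L and M equations removes the quadratic terms:
543.8 x + 227.2 y = -42467.34
618.4 x + 45.6 y = -45548.98
Solving the 2×2 system: x ≈ -72.7, y ≈ -12.9 km.

(-72.7, -12.9)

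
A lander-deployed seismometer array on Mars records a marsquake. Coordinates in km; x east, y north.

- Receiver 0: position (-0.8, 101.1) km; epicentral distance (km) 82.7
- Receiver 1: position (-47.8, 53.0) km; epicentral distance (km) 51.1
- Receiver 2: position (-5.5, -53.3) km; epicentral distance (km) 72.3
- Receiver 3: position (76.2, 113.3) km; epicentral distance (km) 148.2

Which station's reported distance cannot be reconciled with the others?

Solve using three stations at a time. Using Receiver 0, Receiver 1, Receiver 2 (subtract circle equations pairwise → linear system) gives (x, y) ≈ (-9.7, 18.9).
Distances from that point to each station vs reported:
  Receiver 0: calculated 82.7 vs reported 82.7 → residual 0.0 km
  Receiver 1: calculated 51.1 vs reported 51.1 → residual 0.0 km
  Receiver 2: calculated 72.3 vs reported 72.3 → residual 0.0 km
  Receiver 3: calculated 127.7 vs reported 148.2 → residual 20.5 km
Receiver 0, Receiver 1, Receiver 2 are mutually consistent (residuals ≈ 0); Receiver 3 is off by 20.5 km.

Receiver 3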